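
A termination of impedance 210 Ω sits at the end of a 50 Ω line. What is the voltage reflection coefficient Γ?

Γ = 0.615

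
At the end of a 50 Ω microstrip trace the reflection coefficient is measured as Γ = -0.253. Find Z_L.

Z_L = Z_0·(1 + Γ)/(1 − Γ) = 50·(0.747)/(1.25)

Z_L ≈ 29.8 Ω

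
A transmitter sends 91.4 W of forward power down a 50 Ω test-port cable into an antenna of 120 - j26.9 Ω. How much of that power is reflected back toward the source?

P_reflected ≈ 17.4 W

|Γ| = |(70 − j26.9)/(170 − j26.9)| = 0.436
|Γ|² = 0.19
P_refl = |Γ|²·P_inc = 17.4 W, P_del = (1 − |Γ|²)·P_inc = 74 W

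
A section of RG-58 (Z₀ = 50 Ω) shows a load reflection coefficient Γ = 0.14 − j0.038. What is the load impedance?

Z_L = Z_0·(1 + Γ)/(1 − Γ) = 50·(1.14 − j0.038)/(0.86 + j0.038)

Z_L ≈ 66.1 − j5.13 Ω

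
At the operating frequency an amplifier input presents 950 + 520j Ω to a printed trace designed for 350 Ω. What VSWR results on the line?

Γ = (Z_L − Z_0)/(Z_L + Z_0) = (600 + j520)/(1300 + j520)
|Γ| = 794/1400 = 0.567
VSWR = (1 + |Γ|)/(1 − |Γ|) = 1.57/0.433

VSWR ≈ 3.62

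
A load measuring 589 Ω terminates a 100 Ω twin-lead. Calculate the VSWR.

VSWR ≈ 5.89

For a purely resistive load, VSWR = R_L/Z_0 or Z_0/R_L (whichever > 1) = 589/100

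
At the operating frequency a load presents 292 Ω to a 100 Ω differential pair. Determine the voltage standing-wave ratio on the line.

Γ = (292 − 100)/(292 + 100) = 0.49
VSWR = (1 + 0.49)/(1 − 0.49)

VSWR ≈ 2.92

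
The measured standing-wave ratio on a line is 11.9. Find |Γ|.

|Γ| = (S − 1)/(S + 1) = (11.9 − 1)/(11.9 + 1) = 10.9/12.9

|Γ| ≈ 0.845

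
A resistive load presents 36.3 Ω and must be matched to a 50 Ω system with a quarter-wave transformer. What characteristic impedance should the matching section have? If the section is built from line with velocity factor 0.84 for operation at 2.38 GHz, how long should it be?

Z_qwt ≈ 42.6 Ω; length ≈ 2.65 cm

Z_qwt = √(Z_0·R_L) = √(50 × 36.3) = √1815
λ = 0.84·c/f = 0.106 m, so l = λ/4 = 0.0265 m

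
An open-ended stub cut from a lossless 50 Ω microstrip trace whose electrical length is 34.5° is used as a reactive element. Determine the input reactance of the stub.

X_in ≈ -72.8 Ω (capacitive)

tan(βl) = 0.687
For an open-ended stub, Z_in = −jZ_0·cot(βl) = −jZ_0/tan(βl)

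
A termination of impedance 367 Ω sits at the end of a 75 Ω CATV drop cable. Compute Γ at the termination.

Γ = (Z_L − Z_0)/(Z_L + Z_0) = (367 − 75)/(367 + 75) = 292/442

Γ = 0.661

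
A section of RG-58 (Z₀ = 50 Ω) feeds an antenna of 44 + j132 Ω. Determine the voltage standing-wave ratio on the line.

VSWR ≈ 9.83

Γ = (Z_L − Z_0)/(Z_L + Z_0) = (-6 + j132)/(94 + j132)
|Γ| = 132/162 = 0.815
VSWR = (1 + |Γ|)/(1 − |Γ|) = 1.82/0.185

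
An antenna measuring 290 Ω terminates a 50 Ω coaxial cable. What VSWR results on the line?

VSWR ≈ 5.8

Γ = (290 − 50)/(290 + 50) = 0.706
VSWR = (1 + 0.706)/(1 − 0.706)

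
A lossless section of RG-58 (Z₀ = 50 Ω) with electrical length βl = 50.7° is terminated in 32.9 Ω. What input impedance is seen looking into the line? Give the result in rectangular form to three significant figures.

Z_in ≈ 49.8 + j21 Ω

tan(βl) = tan(50.7°) = 1.22
Z_in = Z_0·(Z_L + jZ_0·tanβl)/(Z_0 + jZ_L·tanβl)
     = 50·(32.9 + j61.1)/(50 + j40.2)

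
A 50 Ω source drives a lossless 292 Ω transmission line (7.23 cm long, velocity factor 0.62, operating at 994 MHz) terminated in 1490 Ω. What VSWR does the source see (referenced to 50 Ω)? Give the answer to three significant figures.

λ = v/f = 0.62·c / 994 MHz = 0.187 m
βl = 2π·l/λ = 2π × 0.386 = 139°
tan(βl) = -0.866
Z_in = Z_0·(Z_L + jZ_0·tanβl)/(Z_0 + jZ_L·tanβl) = 127 + j308 Ω
Γ_s = (Z_in − Z_s)/(Z_in + Z_s) = (77 + j308)/(177 + j308), |Γ_s| = 0.894
VSWR = (1 + |Γ_s|)/(1 − |Γ_s|)

VSWR ≈ 17.9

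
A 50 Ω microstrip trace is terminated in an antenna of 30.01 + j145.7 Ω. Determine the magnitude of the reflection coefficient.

|Γ| ≈ 0.885

Γ = (Z_L − Z_0)/(Z_L + Z_0) = (-19.99 + j145.7)/(80.01 + j145.7)
|Γ| = 147/166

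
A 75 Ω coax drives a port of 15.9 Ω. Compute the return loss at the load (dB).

Γ = (15.9 − 75)/(15.9 + 75) = -0.65
RL = −20·log₁₀|Γ| = −20·log₁₀(0.65)

RL ≈ 3.74 dB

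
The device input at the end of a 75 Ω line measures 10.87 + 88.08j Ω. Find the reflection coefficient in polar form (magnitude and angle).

Γ ≈ 0.886 ∠ 80.3°

Γ = (Z_L − Z_0)/(Z_L + Z_0) = (-64.13 + j88.08)/(85.87 + j88.08)
|Γ| = 109/123 = 0.886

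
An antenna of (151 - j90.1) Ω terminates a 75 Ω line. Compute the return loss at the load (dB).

Γ = (76 − j90.1)/(226 − j90.1), |Γ| = 0.484
RL = −20·log₁₀|Γ| = −20·log₁₀(0.484)

RL ≈ 6.29 dB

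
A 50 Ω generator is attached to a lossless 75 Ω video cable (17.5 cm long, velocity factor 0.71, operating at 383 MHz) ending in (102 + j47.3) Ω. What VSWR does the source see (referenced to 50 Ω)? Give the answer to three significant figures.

VSWR ≈ 1.23

λ = v/f = 0.71·c / 383 MHz = 0.556 m
βl = 2π·l/λ = 2π × 0.315 = 113°
tan(βl) = -2.32
Z_in = Z_0·(Z_L + jZ_0·tanβl)/(Z_0 + jZ_L·tanβl) = 40.6 + j0.575 Ω
Γ_s = (Z_in − Z_s)/(Z_in + Z_s) = (-9.37 + j0.575)/(90.6 + j0.575), |Γ_s| = 0.104
VSWR = (1 + |Γ_s|)/(1 − |Γ_s|)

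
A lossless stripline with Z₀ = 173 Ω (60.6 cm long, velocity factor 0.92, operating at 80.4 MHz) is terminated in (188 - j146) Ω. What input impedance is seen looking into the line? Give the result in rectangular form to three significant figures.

λ = v/f = 0.92·c / 80.4 MHz = 3.43 m
βl = 2π·l/λ = 2π × 0.177 = 63.6°
tan(βl) = tan(63.6°) = 2.01
Z_in = Z_0·(Z_L + jZ_0·tanβl)/(Z_0 + jZ_L·tanβl)
     = 173·(188 + j202)/(466 + j378)

Z_in ≈ 78.7 + j11.1 Ω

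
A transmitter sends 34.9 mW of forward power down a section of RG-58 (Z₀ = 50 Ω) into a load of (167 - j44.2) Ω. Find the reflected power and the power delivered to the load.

P_reflected ≈ 11.1 mW; P_delivered ≈ 23.8 mW

|Γ| = |(117 − j44.2)/(217 − j44.2)| = 0.565
|Γ|² = 0.319
P_refl = |Γ|²·P_inc = 11.1 mW, P_del = (1 − |Γ|²)·P_inc = 23.8 mW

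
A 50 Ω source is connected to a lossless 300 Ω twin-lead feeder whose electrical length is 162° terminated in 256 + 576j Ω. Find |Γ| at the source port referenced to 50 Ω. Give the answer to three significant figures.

|Γ| ≈ 0.91

tan(βl) = -0.325
Z_in = Z_0·(Z_L + jZ_0·tanβl)/(Z_0 + jZ_L·tanβl) = 104 + j312 Ω
Γ_s = (Z_in − Z_s)/(Z_in + Z_s) = (54.3 + j312)/(154 + j312), |Γ_s| = 0.91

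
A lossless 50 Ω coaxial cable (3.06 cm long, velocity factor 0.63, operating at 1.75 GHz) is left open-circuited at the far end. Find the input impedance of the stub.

λ = v/f = 0.63·c / 1.75 GHz = 0.108 m
βl = 2π·l/λ = 2π × 0.283 = 102°
tan(βl) = -4.7
For an open-circuited stub, Z_in = −jZ_0·cot(βl) = −jZ_0/tan(βl)

Z_in ≈ +j10.6 Ω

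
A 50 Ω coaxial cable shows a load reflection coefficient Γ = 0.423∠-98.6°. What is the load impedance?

Z_L = Z_0·(1 + Γ)/(1 − Γ) = 50·(0.937 − j0.418)/(1.06 + j0.418)

Z_L ≈ 31.4 − j32 Ω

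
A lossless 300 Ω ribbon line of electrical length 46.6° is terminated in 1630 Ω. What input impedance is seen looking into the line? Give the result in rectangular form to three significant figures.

tan(βl) = tan(46.6°) = 1.06
Z_in = Z_0·(Z_L + jZ_0·tanβl)/(Z_0 + jZ_L·tanβl)
     = 300·(1630 + j317)/(300 + j1720)

Z_in ≈ 102 − j266 Ω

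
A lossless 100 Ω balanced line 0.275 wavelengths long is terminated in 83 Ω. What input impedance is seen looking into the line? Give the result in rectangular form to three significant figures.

βl = 2π × 0.275 = 99°
tan(βl) = tan(99°) = -6.31
Z_in = Z_0·(Z_L + jZ_0·tanβl)/(Z_0 + jZ_L·tanβl)
     = 100·(83 − j631)/(100 − j524)

Z_in ≈ 119 − j6.9 Ω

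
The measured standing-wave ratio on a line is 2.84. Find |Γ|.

|Γ| = (S − 1)/(S + 1) = (2.84 − 1)/(2.84 + 1) = 1.84/3.84

|Γ| ≈ 0.479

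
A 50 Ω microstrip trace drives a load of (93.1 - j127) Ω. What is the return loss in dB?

RL ≈ 3.09 dB

Γ = (43.1 − j127)/(143.1 − j127), |Γ| = 0.701
RL = −20·log₁₀|Γ| = −20·log₁₀(0.701)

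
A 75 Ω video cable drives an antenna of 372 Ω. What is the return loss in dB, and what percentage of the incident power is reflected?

RL ≈ 3.55 dB; 44.1% of incident power reflected

Γ = (372 − 75)/(372 + 75) = 0.664
RL = −20·log₁₀(0.664) = 3.55 dB
P_refl/P_inc = |Γ|² = 0.441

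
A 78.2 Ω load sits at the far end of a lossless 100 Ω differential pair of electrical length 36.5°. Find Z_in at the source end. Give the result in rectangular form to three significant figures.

Z_in ≈ 90.7 + j21.5 Ω

tan(βl) = tan(36.5°) = 0.74
Z_in = Z_0·(Z_L + jZ_0·tanβl)/(Z_0 + jZ_L·tanβl)
     = 100·(78.2 + j74)/(100 + j57.9)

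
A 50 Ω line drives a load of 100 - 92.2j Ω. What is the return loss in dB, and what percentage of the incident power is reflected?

Γ = (50 − j92.2)/(150 − j92.2), |Γ| = 0.596
RL = −20·log₁₀(0.596) = 4.5 dB
P_refl/P_inc = |Γ|² = 0.355

RL ≈ 4.5 dB; 35.5% of incident power reflected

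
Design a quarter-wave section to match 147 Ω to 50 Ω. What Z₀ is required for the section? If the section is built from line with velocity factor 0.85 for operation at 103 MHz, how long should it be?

Z_qwt = √(Z_0·R_L) = √(50 × 147) = √7350
λ = 0.85·c/f = 2.48 m, so l = λ/4 = 0.619 m

Z_qwt ≈ 85.7 Ω; length ≈ 61.9 cm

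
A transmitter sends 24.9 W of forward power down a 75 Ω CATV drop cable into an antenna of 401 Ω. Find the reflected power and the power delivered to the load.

P_reflected ≈ 11.7 W; P_delivered ≈ 13.2 W

Γ = (401 − 75)/(401 + 75) = 0.685
|Γ|² = 0.469
P_refl = |Γ|²·P_inc = 11.7 W, P_del = (1 − |Γ|²)·P_inc = 13.2 W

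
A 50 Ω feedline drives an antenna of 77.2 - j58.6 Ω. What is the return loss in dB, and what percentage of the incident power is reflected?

Γ = (27.2 − j58.6)/(127.2 − j58.6), |Γ| = 0.461
RL = −20·log₁₀(0.461) = 6.72 dB
P_refl/P_inc = |Γ|² = 0.213

RL ≈ 6.72 dB; 21.3% of incident power reflected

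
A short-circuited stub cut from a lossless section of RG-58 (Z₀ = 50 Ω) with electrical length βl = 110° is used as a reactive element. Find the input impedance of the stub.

Z_in ≈ −j137 Ω

tan(βl) = -2.75
For a short-circuited stub, Z_in = jZ_0·tan(βl)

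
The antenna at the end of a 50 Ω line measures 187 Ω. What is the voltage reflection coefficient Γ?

Γ = (Z_L − Z_0)/(Z_L + Z_0) = (187 − 50)/(187 + 50) = 137/237

Γ = 0.578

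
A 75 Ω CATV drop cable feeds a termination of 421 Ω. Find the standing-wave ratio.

Γ = (421 − 75)/(421 + 75) = 0.698
VSWR = (1 + 0.698)/(1 − 0.698)

VSWR ≈ 5.61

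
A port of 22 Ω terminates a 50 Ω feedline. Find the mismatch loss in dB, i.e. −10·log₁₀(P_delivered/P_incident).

Γ = (22 − 50)/(22 + 50) = -0.389
|Γ|² = 0.151, so P_del/P_inc = 1 − |Γ|² = 0.849
ML = −10·log₁₀(1 − |Γ|²)

mismatch loss ≈ 0.712 dB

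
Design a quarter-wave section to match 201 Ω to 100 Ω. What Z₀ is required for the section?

Z_qwt = √(Z_0·R_L) = √(100 × 201) = √20100

Z_qwt ≈ 142 Ω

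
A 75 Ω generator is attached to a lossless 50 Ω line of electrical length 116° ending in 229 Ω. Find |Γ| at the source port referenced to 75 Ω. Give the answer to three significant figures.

tan(βl) = -2.05
Z_in = Z_0·(Z_L + jZ_0·tanβl)/(Z_0 + jZ_L·tanβl) = 13.4 + j23 Ω
Γ_s = (Z_in − Z_s)/(Z_in + Z_s) = (-61.6 + j23)/(88.4 + j23), |Γ_s| = 0.72

|Γ| ≈ 0.72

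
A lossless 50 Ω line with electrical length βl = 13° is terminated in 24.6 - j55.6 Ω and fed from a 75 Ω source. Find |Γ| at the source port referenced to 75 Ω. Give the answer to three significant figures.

tan(βl) = 0.231
Z_in = Z_0·(Z_L + jZ_0·tanβl)/(Z_0 + jZ_L·tanβl) = 16.3 − j36.5 Ω
Γ_s = (Z_in − Z_s)/(Z_in + Z_s) = (-58.7 − j36.5)/(91.3 − j36.5), |Γ_s| = 0.703

|Γ| ≈ 0.703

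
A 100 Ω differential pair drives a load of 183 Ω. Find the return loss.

RL ≈ 10.7 dB

Γ = (183 − 100)/(183 + 100) = 0.293
RL = −20·log₁₀|Γ| = −20·log₁₀(0.293)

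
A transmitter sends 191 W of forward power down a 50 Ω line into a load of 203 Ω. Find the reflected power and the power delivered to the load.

P_reflected ≈ 69.9 W; P_delivered ≈ 121 W

Γ = (203 − 50)/(203 + 50) = 0.605
|Γ|² = 0.366
P_refl = |Γ|²·P_inc = 69.9 W, P_del = (1 − |Γ|²)·P_inc = 121 W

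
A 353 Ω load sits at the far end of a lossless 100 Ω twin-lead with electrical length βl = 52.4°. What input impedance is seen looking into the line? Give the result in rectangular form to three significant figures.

Z_in ≈ 43.1 − j67.6 Ω

tan(βl) = tan(52.4°) = 1.3
Z_in = Z_0·(Z_L + jZ_0·tanβl)/(Z_0 + jZ_L·tanβl)
     = 100·(353 + j130)/(100 + j458)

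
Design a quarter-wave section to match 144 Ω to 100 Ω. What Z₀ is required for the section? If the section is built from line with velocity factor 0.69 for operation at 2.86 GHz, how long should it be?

Z_qwt ≈ 120 Ω; length ≈ 1.81 cm

Z_qwt = √(Z_0·R_L) = √(100 × 144) = √14400
λ = 0.69·c/f = 0.0724 m, so l = λ/4 = 0.0181 m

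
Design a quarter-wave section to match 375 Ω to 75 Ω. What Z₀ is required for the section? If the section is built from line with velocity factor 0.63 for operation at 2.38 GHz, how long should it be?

Z_qwt = √(Z_0·R_L) = √(75 × 375) = √28120
λ = 0.63·c/f = 0.0794 m, so l = λ/4 = 0.0199 m

Z_qwt ≈ 168 Ω; length ≈ 1.99 cm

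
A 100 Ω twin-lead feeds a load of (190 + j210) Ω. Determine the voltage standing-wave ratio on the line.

Γ = (Z_L − Z_0)/(Z_L + Z_0) = (90 + j210)/(290 + j210)
|Γ| = 228/358 = 0.638
VSWR = (1 + |Γ|)/(1 − |Γ|) = 1.64/0.362

VSWR ≈ 4.53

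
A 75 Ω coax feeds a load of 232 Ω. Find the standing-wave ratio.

Γ = (232 − 75)/(232 + 75) = 0.511
VSWR = (1 + 0.511)/(1 − 0.511)

VSWR ≈ 3.09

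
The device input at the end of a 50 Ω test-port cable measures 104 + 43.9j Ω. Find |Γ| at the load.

|Γ| ≈ 0.435

Γ = (Z_L − Z_0)/(Z_L + Z_0) = (54 + j43.9)/(154 + j43.9)
|Γ| = 69.6/160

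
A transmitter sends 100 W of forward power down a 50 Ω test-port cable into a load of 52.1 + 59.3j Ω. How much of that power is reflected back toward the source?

P_reflected ≈ 25.3 W

|Γ| = |(2.1 + j59.3)/(102.1 + j59.3)| = 0.503
|Γ|² = 0.253
P_refl = |Γ|²·P_inc = 25.3 W, P_del = (1 − |Γ|²)·P_inc = 74.7 W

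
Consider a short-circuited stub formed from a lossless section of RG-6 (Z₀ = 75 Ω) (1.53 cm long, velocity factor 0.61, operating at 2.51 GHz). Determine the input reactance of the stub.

λ = v/f = 0.61·c / 2.51 GHz = 0.0729 m
βl = 2π·l/λ = 2π × 0.21 = 75.5°
tan(βl) = 3.88
For a short-circuited stub, Z_in = jZ_0·tan(βl)

X_in ≈ 291 Ω (inductive)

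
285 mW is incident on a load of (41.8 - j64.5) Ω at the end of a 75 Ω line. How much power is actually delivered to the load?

|Γ| = |(-33.2 − j64.5)/(116.8 − j64.5)| = 0.544
|Γ|² = 0.296
P_refl = |Γ|²·P_inc = 84.2 mW, P_del = (1 − |Γ|²)·P_inc = 201 mW

P_delivered ≈ 201 mW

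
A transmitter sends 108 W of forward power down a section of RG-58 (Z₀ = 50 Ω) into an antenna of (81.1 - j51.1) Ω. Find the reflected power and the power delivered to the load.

|Γ| = |(31.1 − j51.1)/(131.1 − j51.1)| = 0.425
|Γ|² = 0.181
P_refl = |Γ|²·P_inc = 19.5 W, P_del = (1 − |Γ|²)·P_inc = 88.5 W

P_reflected ≈ 19.5 W; P_delivered ≈ 88.5 W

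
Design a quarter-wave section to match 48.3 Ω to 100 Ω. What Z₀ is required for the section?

Z_qwt ≈ 69.5 Ω

Z_qwt = √(Z_0·R_L) = √(100 × 48.3) = √4830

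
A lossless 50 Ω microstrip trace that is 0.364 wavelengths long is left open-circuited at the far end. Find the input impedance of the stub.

βl = 2π × 0.364 = 131°
tan(βl) = -1.15
For an open-circuited stub, Z_in = −jZ_0·cot(βl) = −jZ_0/tan(βl)

Z_in ≈ +j43.5 Ω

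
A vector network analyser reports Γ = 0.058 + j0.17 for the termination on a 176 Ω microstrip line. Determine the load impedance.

Z_L ≈ 186 + j65.3 Ω

Z_L = Z_0·(1 + Γ)/(1 − Γ) = 176·(1.06 + j0.17)/(0.942 − j0.17)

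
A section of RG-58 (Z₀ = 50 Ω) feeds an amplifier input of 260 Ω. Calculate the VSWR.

Γ = (260 − 50)/(260 + 50) = 0.677
VSWR = (1 + 0.677)/(1 − 0.677)

VSWR ≈ 5.2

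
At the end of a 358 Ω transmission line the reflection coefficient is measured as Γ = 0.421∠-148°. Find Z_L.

Z_L = Z_0·(1 + Γ)/(1 − Γ) = 358·(0.643 − j0.223)/(1.36 + j0.223)

Z_L ≈ 156 − j84.5 Ω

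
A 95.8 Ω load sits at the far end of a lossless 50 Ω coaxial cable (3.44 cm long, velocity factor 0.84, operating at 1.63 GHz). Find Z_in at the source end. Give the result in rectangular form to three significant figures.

Z_in ≈ 26.7 − j6.3 Ω

λ = v/f = 0.84·c / 1.63 GHz = 0.155 m
βl = 2π·l/λ = 2π × 0.223 = 80.1°
tan(βl) = tan(80.1°) = 5.73
Z_in = Z_0·(Z_L + jZ_0·tanβl)/(Z_0 + jZ_L·tanβl)
     = 50·(95.8 + j287)/(50 + j549)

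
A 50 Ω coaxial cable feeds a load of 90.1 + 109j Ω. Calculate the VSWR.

Γ = (Z_L − Z_0)/(Z_L + Z_0) = (40.1 + j109)/(140.1 + j109)
|Γ| = 116/178 = 0.654
VSWR = (1 + |Γ|)/(1 − |Γ|) = 1.65/0.346

VSWR ≈ 4.79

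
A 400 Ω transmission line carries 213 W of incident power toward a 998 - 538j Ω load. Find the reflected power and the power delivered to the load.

|Γ| = |(598 − j538)/(1398 − j538)| = 0.537
|Γ|² = 0.288
P_refl = |Γ|²·P_inc = 61.4 W, P_del = (1 − |Γ|²)·P_inc = 152 W

P_reflected ≈ 61.4 W; P_delivered ≈ 152 W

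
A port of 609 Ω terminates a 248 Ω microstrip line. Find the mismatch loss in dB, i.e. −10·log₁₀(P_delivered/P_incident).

Γ = (609 − 248)/(609 + 248) = 0.421
|Γ|² = 0.177, so P_del/P_inc = 1 − |Γ|² = 0.823
ML = −10·log₁₀(1 − |Γ|²)

mismatch loss ≈ 0.848 dB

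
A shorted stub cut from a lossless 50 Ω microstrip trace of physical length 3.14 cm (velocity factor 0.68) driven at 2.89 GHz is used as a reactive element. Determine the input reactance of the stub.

X_in ≈ -18.1 Ω (capacitive)

λ = v/f = 0.68·c / 2.89 GHz = 0.0706 m
βl = 2π·l/λ = 2π × 0.445 = 160°
tan(βl) = -0.361
For a shorted stub, Z_in = jZ_0·tan(βl)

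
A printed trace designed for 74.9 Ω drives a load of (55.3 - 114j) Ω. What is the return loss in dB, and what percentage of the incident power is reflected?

Γ = (-19.6 − j114)/(130.2 − j114), |Γ| = 0.668
RL = −20·log₁₀(0.668) = 3.5 dB
P_refl/P_inc = |Γ|² = 0.447

RL ≈ 3.5 dB; 44.7% of incident power reflected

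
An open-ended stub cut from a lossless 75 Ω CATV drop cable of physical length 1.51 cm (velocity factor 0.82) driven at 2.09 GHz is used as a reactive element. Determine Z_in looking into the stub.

Z_in ≈ −j72 Ω

λ = v/f = 0.82·c / 2.09 GHz = 0.118 m
βl = 2π·l/λ = 2π × 0.128 = 46.2°
tan(βl) = 1.04
For an open-ended stub, Z_in = −jZ_0·cot(βl) = −jZ_0/tan(βl)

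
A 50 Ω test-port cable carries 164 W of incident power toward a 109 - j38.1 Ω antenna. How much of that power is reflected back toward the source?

|Γ| = |(59 − j38.1)/(159 − j38.1)| = 0.43
|Γ|² = 0.185
P_refl = |Γ|²·P_inc = 30.3 W, P_del = (1 − |Γ|²)·P_inc = 134 W

P_reflected ≈ 30.3 W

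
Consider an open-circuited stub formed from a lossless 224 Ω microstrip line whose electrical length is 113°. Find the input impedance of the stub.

Z_in ≈ +j95.1 Ω

tan(βl) = -2.36
For an open-circuited stub, Z_in = −jZ_0·cot(βl) = −jZ_0/tan(βl)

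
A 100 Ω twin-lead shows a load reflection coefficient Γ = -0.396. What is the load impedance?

Z_L ≈ 43.3 Ω

Z_L = Z_0·(1 + Γ)/(1 − Γ) = 100·(0.604)/(1.4)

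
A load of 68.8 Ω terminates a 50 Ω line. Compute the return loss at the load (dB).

RL ≈ 16 dB

Γ = (68.8 − 50)/(68.8 + 50) = 0.158
RL = −20·log₁₀|Γ| = −20·log₁₀(0.158)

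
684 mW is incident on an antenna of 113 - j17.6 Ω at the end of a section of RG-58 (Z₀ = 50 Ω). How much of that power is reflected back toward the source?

|Γ| = |(63 − j17.6)/(163 − j17.6)| = 0.399
|Γ|² = 0.159
P_refl = |Γ|²·P_inc = 109 mW, P_del = (1 − |Γ|²)·P_inc = 575 mW

P_reflected ≈ 109 mW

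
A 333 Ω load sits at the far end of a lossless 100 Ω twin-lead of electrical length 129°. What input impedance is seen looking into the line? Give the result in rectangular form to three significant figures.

Z_in ≈ 46.9 + j69.6 Ω

tan(βl) = tan(129°) = -1.23
Z_in = Z_0·(Z_L + jZ_0·tanβl)/(Z_0 + jZ_L·tanβl)
     = 100·(333 − j123)/(100 − j411)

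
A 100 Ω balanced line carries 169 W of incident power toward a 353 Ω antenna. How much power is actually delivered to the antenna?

Γ = (353 − 100)/(353 + 100) = 0.558
|Γ|² = 0.312
P_refl = |Γ|²·P_inc = 52.7 W, P_del = (1 − |Γ|²)·P_inc = 116 W

P_delivered ≈ 116 W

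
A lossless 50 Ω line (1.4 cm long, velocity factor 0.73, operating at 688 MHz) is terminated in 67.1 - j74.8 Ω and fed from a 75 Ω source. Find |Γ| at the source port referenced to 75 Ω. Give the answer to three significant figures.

|Γ| ≈ 0.552

λ = v/f = 0.73·c / 688 MHz = 0.318 m
βl = 2π·l/λ = 2π × 0.044 = 15.8°
tan(βl) = 0.284
Z_in = Z_0·(Z_L + jZ_0·tanβl)/(Z_0 + jZ_L·tanβl) = 33.4 − j51.5 Ω
Γ_s = (Z_in − Z_s)/(Z_in + Z_s) = (-41.6 − j51.5)/(108 − j51.5), |Γ_s| = 0.552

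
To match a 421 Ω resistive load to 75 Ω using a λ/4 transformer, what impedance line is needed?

Z_qwt ≈ 178 Ω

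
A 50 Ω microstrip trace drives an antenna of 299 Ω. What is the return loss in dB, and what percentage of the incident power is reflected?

RL ≈ 2.93 dB; 50.9% of incident power reflected

Γ = (299 − 50)/(299 + 50) = 0.713
RL = −20·log₁₀(0.713) = 2.93 dB
P_refl/P_inc = |Γ|² = 0.509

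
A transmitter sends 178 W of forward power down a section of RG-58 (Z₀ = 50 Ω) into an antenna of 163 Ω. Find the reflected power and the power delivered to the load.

P_reflected ≈ 50.1 W; P_delivered ≈ 128 W

Γ = (163 − 50)/(163 + 50) = 0.531
|Γ|² = 0.281
P_refl = |Γ|²·P_inc = 50.1 W, P_del = (1 − |Γ|²)·P_inc = 128 W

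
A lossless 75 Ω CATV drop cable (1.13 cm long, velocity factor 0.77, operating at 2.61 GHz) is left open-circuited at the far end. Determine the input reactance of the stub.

X_in ≈ -72.5 Ω (capacitive)

λ = v/f = 0.77·c / 2.61 GHz = 0.0885 m
βl = 2π·l/λ = 2π × 0.128 = 46°
tan(βl) = 1.03
For an open-circuited stub, Z_in = −jZ_0·cot(βl) = −jZ_0/tan(βl)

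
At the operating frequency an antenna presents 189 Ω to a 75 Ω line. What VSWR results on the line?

VSWR ≈ 2.52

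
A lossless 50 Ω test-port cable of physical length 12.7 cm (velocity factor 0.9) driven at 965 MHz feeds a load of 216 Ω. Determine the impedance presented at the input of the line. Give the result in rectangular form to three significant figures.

Z_in ≈ 88.5 + j99 Ω

λ = v/f = 0.9·c / 965 MHz = 0.28 m
βl = 2π·l/λ = 2π × 0.454 = 163°
tan(βl) = tan(163°) = -0.298
Z_in = Z_0·(Z_L + jZ_0·tanβl)/(Z_0 + jZ_L·tanβl)
     = 50·(216 − j14.9)/(50 − j64.4)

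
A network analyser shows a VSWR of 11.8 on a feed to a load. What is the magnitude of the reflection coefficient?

|Γ| ≈ 0.844

|Γ| = (S − 1)/(S + 1) = (11.8 − 1)/(11.8 + 1) = 10.8/12.8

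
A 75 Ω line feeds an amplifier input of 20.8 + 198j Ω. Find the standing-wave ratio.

VSWR ≈ 29

Γ = (Z_L − Z_0)/(Z_L + Z_0) = (-54.2 + j198)/(95.8 + j198)
|Γ| = 205/220 = 0.933
VSWR = (1 + |Γ|)/(1 − |Γ|) = 1.93/0.0667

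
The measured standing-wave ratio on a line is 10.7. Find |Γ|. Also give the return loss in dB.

|Γ| ≈ 0.829; return loss ≈ 1.63 dB

|Γ| = (S − 1)/(S + 1) = (10.7 − 1)/(10.7 + 1) = 9.7/11.7
RL = −20·log₁₀|Γ| = −20·log₁₀(0.829)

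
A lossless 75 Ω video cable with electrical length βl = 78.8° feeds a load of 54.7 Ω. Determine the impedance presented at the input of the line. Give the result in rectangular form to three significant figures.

tan(βl) = tan(78.8°) = 5.05
Z_in = Z_0·(Z_L + jZ_0·tanβl)/(Z_0 + jZ_L·tanβl)
     = 75·(54.7 + j379)/(75 + j276)

Z_in ≈ 99.5 + j12.2 Ω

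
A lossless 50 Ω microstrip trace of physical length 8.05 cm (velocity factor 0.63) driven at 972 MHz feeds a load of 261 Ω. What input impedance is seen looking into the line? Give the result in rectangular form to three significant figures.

λ = v/f = 0.63·c / 972 MHz = 0.194 m
βl = 2π·l/λ = 2π × 0.414 = 149°
tan(βl) = tan(149°) = -0.6
Z_in = Z_0·(Z_L + jZ_0·tanβl)/(Z_0 + jZ_L·tanβl)
     = 50·(261 − j30)/(50 − j157)

Z_in ≈ 32.8 + j72.9 Ω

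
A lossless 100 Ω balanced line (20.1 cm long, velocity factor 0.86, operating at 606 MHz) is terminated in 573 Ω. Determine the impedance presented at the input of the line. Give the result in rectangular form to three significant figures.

λ = v/f = 0.86·c / 606 MHz = 0.426 m
βl = 2π·l/λ = 2π × 0.472 = 170°
tan(βl) = tan(170°) = -0.177
Z_in = Z_0·(Z_L + jZ_0·tanβl)/(Z_0 + jZ_L·tanβl)
     = 100·(573 − j17.7)/(100 − j101)

Z_in ≈ 291 + j278 Ω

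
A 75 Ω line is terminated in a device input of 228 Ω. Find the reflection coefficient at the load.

Γ = 0.505

Γ = (Z_L − Z_0)/(Z_L + Z_0) = (228 − 75)/(228 + 75) = 153/303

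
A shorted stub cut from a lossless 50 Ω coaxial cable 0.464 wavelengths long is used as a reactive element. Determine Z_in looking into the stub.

βl = 2π × 0.464 = 167°
tan(βl) = -0.23
For a shorted stub, Z_in = jZ_0·tan(βl)

Z_in ≈ −j11.5 Ω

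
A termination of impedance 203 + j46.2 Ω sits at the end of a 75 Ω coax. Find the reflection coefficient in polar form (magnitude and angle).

Γ = (Z_L − Z_0)/(Z_L + Z_0) = (128 + j46.2)/(278 + j46.2)
|Γ| = 136/282 = 0.483

Γ ≈ 0.483 ∠ 10.4°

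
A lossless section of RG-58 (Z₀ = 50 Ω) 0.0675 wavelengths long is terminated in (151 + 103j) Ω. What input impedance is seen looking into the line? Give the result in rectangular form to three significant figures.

βl = 2π × 0.0675 = 24.3°
tan(βl) = tan(24.3°) = 0.452
Z_in = Z_0·(Z_L + jZ_0·tanβl)/(Z_0 + jZ_L·tanβl)
     = 50·(151 + j126)/(3.49 + j68.2)

Z_in ≈ 97.5 − j106 Ω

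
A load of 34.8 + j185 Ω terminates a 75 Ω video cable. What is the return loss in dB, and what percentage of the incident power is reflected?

Γ = (-40.2 + j185)/(109.8 + j185), |Γ| = 0.88
RL = −20·log₁₀(0.88) = 1.11 dB
P_refl/P_inc = |Γ|² = 0.774

RL ≈ 1.11 dB; 77.4% of incident power reflected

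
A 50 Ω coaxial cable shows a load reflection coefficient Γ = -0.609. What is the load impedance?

Z_L = Z_0·(1 + Γ)/(1 − Γ) = 50·(0.391)/(1.61)

Z_L ≈ 12.2 Ω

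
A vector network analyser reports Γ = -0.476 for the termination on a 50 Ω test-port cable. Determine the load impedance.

Z_L = Z_0·(1 + Γ)/(1 − Γ) = 50·(0.524)/(1.48)

Z_L ≈ 17.8 Ω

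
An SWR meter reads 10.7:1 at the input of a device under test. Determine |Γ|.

|Γ| ≈ 0.829

|Γ| = (S − 1)/(S + 1) = (10.7 − 1)/(10.7 + 1) = 9.7/11.7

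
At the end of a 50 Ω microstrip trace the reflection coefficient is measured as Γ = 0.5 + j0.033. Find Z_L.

Z_L ≈ 149 + j13.1 Ω

Z_L = Z_0·(1 + Γ)/(1 − Γ) = 50·(1.5 + j0.033)/(0.5 − j0.033)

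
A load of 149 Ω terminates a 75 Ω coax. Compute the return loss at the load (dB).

RL ≈ 9.62 dB

Γ = (149 − 75)/(149 + 75) = 0.33
RL = −20·log₁₀|Γ| = −20·log₁₀(0.33)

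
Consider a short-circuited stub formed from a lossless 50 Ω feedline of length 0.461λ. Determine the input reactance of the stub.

βl = 2π × 0.461 = 166°
tan(βl) = -0.25
For a short-circuited stub, Z_in = jZ_0·tan(βl)

X_in ≈ -12.5 Ω (capacitive)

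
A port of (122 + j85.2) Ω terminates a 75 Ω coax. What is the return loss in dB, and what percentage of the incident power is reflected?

RL ≈ 6.87 dB; 20.6% of incident power reflected

Γ = (47 + j85.2)/(197 + j85.2), |Γ| = 0.453
RL = −20·log₁₀(0.453) = 6.87 dB
P_refl/P_inc = |Γ|² = 0.206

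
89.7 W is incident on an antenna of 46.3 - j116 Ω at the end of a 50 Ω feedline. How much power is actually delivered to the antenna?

P_delivered ≈ 36.5 W

|Γ| = |(-3.7 − j116)/(96.3 − j116)| = 0.77
|Γ|² = 0.593
P_refl = |Γ|²·P_inc = 53.2 W, P_del = (1 − |Γ|²)·P_inc = 36.5 W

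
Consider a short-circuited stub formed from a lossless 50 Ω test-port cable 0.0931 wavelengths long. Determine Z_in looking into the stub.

βl = 2π × 0.0931 = 33.5°
tan(βl) = 0.662
For a short-circuited stub, Z_in = jZ_0·tan(βl)

Z_in ≈ +j33.1 Ω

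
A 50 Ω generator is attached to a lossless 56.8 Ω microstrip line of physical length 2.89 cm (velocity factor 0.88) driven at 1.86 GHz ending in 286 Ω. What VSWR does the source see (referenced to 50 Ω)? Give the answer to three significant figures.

VSWR ≈ 4.54

λ = v/f = 0.88·c / 1.86 GHz = 0.142 m
βl = 2π·l/λ = 2π × 0.204 = 73.3°
tan(βl) = 3.33
Z_in = Z_0·(Z_L + jZ_0·tanβl)/(Z_0 + jZ_L·tanβl) = 12.3 − j16.3 Ω
Γ_s = (Z_in − Z_s)/(Z_in + Z_s) = (-37.7 − j16.3)/(62.3 − j16.3), |Γ_s| = 0.639
VSWR = (1 + |Γ_s|)/(1 − |Γ_s|)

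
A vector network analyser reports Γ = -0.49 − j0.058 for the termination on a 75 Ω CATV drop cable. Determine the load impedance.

Z_L = Z_0·(1 + Γ)/(1 − Γ) = 75·(0.51 − j0.058)/(1.49 + j0.058)

Z_L ≈ 25.5 − j3.91 Ω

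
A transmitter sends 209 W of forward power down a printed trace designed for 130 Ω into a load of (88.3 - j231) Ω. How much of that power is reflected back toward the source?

|Γ| = |(-41.7 − j231)/(218.3 − j231)| = 0.739
|Γ|² = 0.545
P_refl = |Γ|²·P_inc = 114 W, P_del = (1 − |Γ|²)·P_inc = 95 W

P_reflected ≈ 114 W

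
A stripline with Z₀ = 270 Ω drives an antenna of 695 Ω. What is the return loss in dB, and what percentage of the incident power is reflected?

RL ≈ 7.12 dB; 19.4% of incident power reflected

Γ = (695 − 270)/(695 + 270) = 0.44
RL = −20·log₁₀(0.44) = 7.12 dB
P_refl/P_inc = |Γ|² = 0.194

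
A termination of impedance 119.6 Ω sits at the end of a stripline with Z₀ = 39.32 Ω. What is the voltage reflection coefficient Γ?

Γ = 0.505

Γ = (Z_L − Z_0)/(Z_L + Z_0) = (119.6 − 39.32)/(119.6 + 39.32) = 80.28/158.9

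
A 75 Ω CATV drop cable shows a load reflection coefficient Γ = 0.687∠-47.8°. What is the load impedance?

Z_L ≈ 72.1 − j139 Ω

Z_L = Z_0·(1 + Γ)/(1 − Γ) = 75·(1.46 − j0.509)/(0.539 + j0.509)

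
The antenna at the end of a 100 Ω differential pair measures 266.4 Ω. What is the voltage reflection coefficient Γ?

Γ = 0.454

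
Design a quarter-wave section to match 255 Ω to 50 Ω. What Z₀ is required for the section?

Z_qwt = √(Z_0·R_L) = √(50 × 255) = √12750

Z_qwt ≈ 113 Ω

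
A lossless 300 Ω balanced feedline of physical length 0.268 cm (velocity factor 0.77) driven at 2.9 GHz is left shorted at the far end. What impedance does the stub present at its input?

Z_in ≈ +j64.4 Ω

λ = v/f = 0.77·c / 2.9 GHz = 0.0797 m
βl = 2π·l/λ = 2π × 0.0336 = 12.1°
tan(βl) = 0.215
For a shorted stub, Z_in = jZ_0·tan(βl)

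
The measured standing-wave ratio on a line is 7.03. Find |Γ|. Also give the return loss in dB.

|Γ| = (S − 1)/(S + 1) = (7.03 − 1)/(7.03 + 1) = 6.03/8.03
RL = −20·log₁₀|Γ| = −20·log₁₀(0.751)

|Γ| ≈ 0.751; return loss ≈ 2.49 dB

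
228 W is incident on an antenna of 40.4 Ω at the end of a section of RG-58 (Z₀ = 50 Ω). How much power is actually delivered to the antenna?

Γ = (40.4 − 50)/(40.4 + 50) = -0.106
|Γ|² = 0.0113
P_refl = |Γ|²·P_inc = 2.57 W, P_del = (1 − |Γ|²)·P_inc = 225 W

P_delivered ≈ 225 W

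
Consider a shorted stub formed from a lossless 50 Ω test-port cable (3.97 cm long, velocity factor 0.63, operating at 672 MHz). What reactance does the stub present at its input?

λ = v/f = 0.63·c / 672 MHz = 0.281 m
βl = 2π·l/λ = 2π × 0.141 = 50.8°
tan(βl) = 1.23
For a shorted stub, Z_in = jZ_0·tan(βl)

X_in ≈ 61.3 Ω (inductive)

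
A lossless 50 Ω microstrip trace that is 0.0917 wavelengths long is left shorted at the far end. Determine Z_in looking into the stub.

Z_in ≈ +j32.5 Ω

βl = 2π × 0.0917 = 33°
tan(βl) = 0.65
For a shorted stub, Z_in = jZ_0·tan(βl)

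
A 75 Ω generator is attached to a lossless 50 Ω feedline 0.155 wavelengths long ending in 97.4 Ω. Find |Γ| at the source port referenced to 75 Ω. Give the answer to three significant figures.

βl = 2π × 0.155 = 55.8°
tan(βl) = 1.47
Z_in = Z_0·(Z_L + jZ_0·tanβl)/(Z_0 + jZ_L·tanβl) = 33.5 − j22.3 Ω
Γ_s = (Z_in − Z_s)/(Z_in + Z_s) = (-41.5 − j22.3)/(108 − j22.3), |Γ_s| = 0.426

|Γ| ≈ 0.426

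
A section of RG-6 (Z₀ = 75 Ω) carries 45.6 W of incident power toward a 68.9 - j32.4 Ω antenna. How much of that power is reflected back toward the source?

|Γ| = |(-6.1 − j32.4)/(143.9 − j32.4)| = 0.224
|Γ|² = 0.05
P_refl = |Γ|²·P_inc = 2.28 W, P_del = (1 − |Γ|²)·P_inc = 43.3 W

P_reflected ≈ 2.28 W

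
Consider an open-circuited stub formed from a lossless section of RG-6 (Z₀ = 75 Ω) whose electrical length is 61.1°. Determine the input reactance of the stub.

X_in ≈ -41.4 Ω (capacitive)

tan(βl) = 1.81
For an open-circuited stub, Z_in = −jZ_0·cot(βl) = −jZ_0/tan(βl)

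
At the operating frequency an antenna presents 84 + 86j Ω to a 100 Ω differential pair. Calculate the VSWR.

Γ = (Z_L − Z_0)/(Z_L + Z_0) = (-16 + j86)/(184 + j86)
|Γ| = 87.5/203 = 0.431
VSWR = (1 + |Γ|)/(1 − |Γ|) = 1.43/0.569

VSWR ≈ 2.51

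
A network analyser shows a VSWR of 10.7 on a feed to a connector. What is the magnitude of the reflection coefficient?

|Γ| ≈ 0.829

|Γ| = (S − 1)/(S + 1) = (10.7 − 1)/(10.7 + 1) = 9.7/11.7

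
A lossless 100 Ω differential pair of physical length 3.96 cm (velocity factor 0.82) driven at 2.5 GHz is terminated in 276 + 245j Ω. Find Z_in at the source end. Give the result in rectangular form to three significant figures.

Z_in ≈ 36.9 + j90.4 Ω

λ = v/f = 0.82·c / 2.5 GHz = 0.0984 m
βl = 2π·l/λ = 2π × 0.402 = 145°
tan(βl) = tan(145°) = -0.703
Z_in = Z_0·(Z_L + jZ_0·tanβl)/(Z_0 + jZ_L·tanβl)
     = 100·(276 + j175)/(272 − j194)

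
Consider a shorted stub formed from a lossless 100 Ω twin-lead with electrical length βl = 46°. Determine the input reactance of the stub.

tan(βl) = 1.04
For a shorted stub, Z_in = jZ_0·tan(βl)

X_in ≈ 104 Ω (inductive)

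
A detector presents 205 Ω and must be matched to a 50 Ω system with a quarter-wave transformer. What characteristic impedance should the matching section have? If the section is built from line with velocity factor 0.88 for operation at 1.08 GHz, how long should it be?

Z_qwt = √(Z_0·R_L) = √(50 × 205) = √10250
λ = 0.88·c/f = 0.244 m, so l = λ/4 = 0.0611 m

Z_qwt ≈ 101 Ω; length ≈ 6.11 cm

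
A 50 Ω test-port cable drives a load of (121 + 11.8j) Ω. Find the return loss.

RL ≈ 7.54 dB

Γ = (71 + j11.8)/(171 + j11.8), |Γ| = 0.42
RL = −20·log₁₀|Γ| = −20·log₁₀(0.42)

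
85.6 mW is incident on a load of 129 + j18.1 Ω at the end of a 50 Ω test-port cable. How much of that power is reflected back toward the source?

|Γ| = |(79 + j18.1)/(179 + j18.1)| = 0.45
|Γ|² = 0.203
P_refl = |Γ|²·P_inc = 17.4 mW, P_del = (1 − |Γ|²)·P_inc = 68.2 mW

P_reflected ≈ 17.4 mW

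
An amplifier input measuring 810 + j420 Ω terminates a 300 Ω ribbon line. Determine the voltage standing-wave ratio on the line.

VSWR ≈ 3.51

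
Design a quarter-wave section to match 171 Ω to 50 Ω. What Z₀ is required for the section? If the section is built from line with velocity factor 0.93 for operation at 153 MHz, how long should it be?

Z_qwt ≈ 92.5 Ω; length ≈ 45.6 cm

Z_qwt = √(Z_0·R_L) = √(50 × 171) = √8550
λ = 0.93·c/f = 1.82 m, so l = λ/4 = 0.456 m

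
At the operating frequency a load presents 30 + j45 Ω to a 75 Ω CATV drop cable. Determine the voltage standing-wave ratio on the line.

VSWR ≈ 3.52

Γ = (Z_L − Z_0)/(Z_L + Z_0) = (-45 + j45)/(105 + j45)
|Γ| = 63.6/114 = 0.557
VSWR = (1 + |Γ|)/(1 − |Γ|) = 1.56/0.443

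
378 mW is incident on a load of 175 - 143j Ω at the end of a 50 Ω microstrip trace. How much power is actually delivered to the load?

P_delivered ≈ 186 mW

|Γ| = |(125 − j143)/(225 − j143)| = 0.712
|Γ|² = 0.508
P_refl = |Γ|²·P_inc = 192 mW, P_del = (1 − |Γ|²)·P_inc = 186 mW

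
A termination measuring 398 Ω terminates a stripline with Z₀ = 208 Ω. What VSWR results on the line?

VSWR ≈ 1.91

Γ = (398 − 208)/(398 + 208) = 0.314
VSWR = (1 + 0.314)/(1 − 0.314)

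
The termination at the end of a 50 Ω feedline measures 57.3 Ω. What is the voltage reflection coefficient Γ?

Γ = 0.068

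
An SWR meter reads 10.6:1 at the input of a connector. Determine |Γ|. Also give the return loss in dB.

|Γ| ≈ 0.828; return loss ≈ 1.64 dB

|Γ| = (S − 1)/(S + 1) = (10.6 − 1)/(10.6 + 1) = 9.6/11.6
RL = −20·log₁₀|Γ| = −20·log₁₀(0.828)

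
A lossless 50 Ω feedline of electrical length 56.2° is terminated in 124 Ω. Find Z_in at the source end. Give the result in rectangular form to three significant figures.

tan(βl) = tan(56.2°) = 1.49
Z_in = Z_0·(Z_L + jZ_0·tanβl)/(Z_0 + jZ_L·tanβl)
     = 50·(124 + j74.7)/(50 + j185)

Z_in ≈ 27.2 − j26.1 Ω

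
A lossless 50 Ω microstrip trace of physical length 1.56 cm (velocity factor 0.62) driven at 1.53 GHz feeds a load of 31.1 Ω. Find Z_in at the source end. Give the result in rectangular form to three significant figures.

λ = v/f = 0.62·c / 1.53 GHz = 0.122 m
βl = 2π·l/λ = 2π × 0.128 = 46.2°
tan(βl) = tan(46.2°) = 1.04
Z_in = Z_0·(Z_L + jZ_0·tanβl)/(Z_0 + jZ_L·tanβl)
     = 50·(31.1 + j52.1)/(50 + j32.4)

Z_in ≈ 45.7 + j22.5 Ω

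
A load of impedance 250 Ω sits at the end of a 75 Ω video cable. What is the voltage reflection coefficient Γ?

Γ = 0.538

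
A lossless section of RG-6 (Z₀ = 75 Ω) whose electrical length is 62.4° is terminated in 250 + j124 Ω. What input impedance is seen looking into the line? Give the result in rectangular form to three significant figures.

tan(βl) = tan(62.4°) = 1.91
Z_in = Z_0·(Z_L + jZ_0·tanβl)/(Z_0 + jZ_L·tanβl)
     = 75·(250 + j267)/(-162 + j478)

Z_in ≈ 25.7 − j47.9 Ω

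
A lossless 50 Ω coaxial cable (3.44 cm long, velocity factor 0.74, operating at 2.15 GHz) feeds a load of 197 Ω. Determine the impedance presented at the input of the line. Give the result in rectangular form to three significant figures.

λ = v/f = 0.74·c / 2.15 GHz = 0.103 m
βl = 2π·l/λ = 2π × 0.333 = 120°
tan(βl) = tan(120°) = -1.74
Z_in = Z_0·(Z_L + jZ_0·tanβl)/(Z_0 + jZ_L·tanβl)
     = 50·(197 − j86.8)/(50 − j342)

Z_in ≈ 16.5 + j26.4 Ω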